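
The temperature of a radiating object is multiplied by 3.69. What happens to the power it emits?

factor ≈ 185

P ∝ T⁴, so the power scales as (3.69)⁴ = 185.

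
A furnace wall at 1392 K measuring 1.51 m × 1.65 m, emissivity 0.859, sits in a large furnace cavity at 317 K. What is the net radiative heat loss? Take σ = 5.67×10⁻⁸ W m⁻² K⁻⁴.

Q ≈ 4.54×10^5 W

A = 1.51 × 1.65 = 2.49 m².
Q = εσA(T⁴ − T_s⁴). T⁴ − T_s⁴ = (1392)⁴ − (317)⁴ = 3.75×10^12 − 1.01×10^10 = 3.74×10^12 K⁴.
Q = 0.859 × 5.67×10⁻⁸ × 2.49 × 3.74×10^12 = 4.54×10^5 W.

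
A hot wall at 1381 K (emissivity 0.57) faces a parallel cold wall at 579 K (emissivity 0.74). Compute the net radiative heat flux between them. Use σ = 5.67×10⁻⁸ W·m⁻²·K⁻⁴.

For two large parallel gray plates, q = σ(T₁⁴ − T₂⁴) / (1/ε₁ + 1/ε₂ − 1).
1/ε₁ + 1/ε₂ − 1 = 1/0.57 + 1/0.74 − 1 = 2.106.
T₁⁴ − T₂⁴ = 3.64×10^12 − 1.12×10^11 = 3.52×10^12 K⁴.
q = 5.67×10⁻⁸ × 3.52×10^12 / 2.106 = 94900 W/m².

q ≈ 94900 W/m²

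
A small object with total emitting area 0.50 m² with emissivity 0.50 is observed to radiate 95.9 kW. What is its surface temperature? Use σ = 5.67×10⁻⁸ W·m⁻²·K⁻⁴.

T ≈ 1610 K

From P = εσAT⁴, T = (P / εσA)^(1/4) = (95900 / (0.50 × 5.67×10⁻⁸ × 0.500))^(1/4).
T = (6.77×10^12)^(1/4) = 1610 K.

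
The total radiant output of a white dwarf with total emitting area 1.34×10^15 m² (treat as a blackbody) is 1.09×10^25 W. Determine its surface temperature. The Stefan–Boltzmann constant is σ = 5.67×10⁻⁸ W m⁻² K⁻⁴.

From P = σAT⁴, T = (P / σA)^(1/4) = (1.09×10^25 / (5.67×10⁻⁸ × 1.34×10^15))^(1/4).
T = (1.43×10^17)^(1/4) = 19500 K.

T ≈ 19500 K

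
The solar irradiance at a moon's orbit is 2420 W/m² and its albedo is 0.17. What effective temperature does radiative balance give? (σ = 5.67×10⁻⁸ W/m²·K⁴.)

Power absorbed = (1−a)S·πR²; power emitted = 4πR²σT⁴. Equating and cancelling πR²:
T = ((1−a)S / 4σ)^(1/4) = (2010 / (4 × 5.67×10⁻⁸))^(1/4) = (8.86×10^9)^(1/4).
T = 307 K.

T ≈ 307 K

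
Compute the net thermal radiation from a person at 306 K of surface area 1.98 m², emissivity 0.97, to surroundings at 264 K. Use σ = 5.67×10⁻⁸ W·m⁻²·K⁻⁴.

Q ≈ 426 W

Q = εσA(T⁴ − T_s⁴). T⁴ − T_s⁴ = (306)⁴ − (264)⁴ = 8.77×10^9 − 4.86×10^9 = 3.91×10^9 K⁴.
Q = 0.97 × 5.67×10⁻⁸ × 1.98 × 3.91×10^9 = 426 W.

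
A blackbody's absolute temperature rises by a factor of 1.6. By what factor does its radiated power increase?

P ∝ T⁴, so the power scales as (1.6)⁴ = 6.55.

factor ≈ 6.55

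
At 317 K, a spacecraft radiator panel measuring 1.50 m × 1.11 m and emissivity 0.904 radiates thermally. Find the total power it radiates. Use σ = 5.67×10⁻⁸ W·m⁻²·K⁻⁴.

A = 1.50 × 1.11 = 1.67 m².
P = εσAT⁴ = 0.904 × 5.67×10⁻⁸ × 1.67 × (317)⁴ = 0.904 × 5.67×10⁻⁸ × 1.67 × 1.01×10^10.
P = 862 W.

P ≈ 862 W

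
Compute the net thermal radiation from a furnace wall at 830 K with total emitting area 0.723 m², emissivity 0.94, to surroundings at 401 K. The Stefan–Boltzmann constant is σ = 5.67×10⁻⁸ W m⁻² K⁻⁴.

Q = εσA(T⁴ − T_s⁴). T⁴ − T_s⁴ = (830)⁴ − (401)⁴ = 4.75×10^11 − 2.59×10^10 = 4.49×10^11 K⁴.
Q = 0.94 × 5.67×10⁻⁸ × 0.723 × 4.49×10^11 = 17300 W.

Q ≈ 17300 W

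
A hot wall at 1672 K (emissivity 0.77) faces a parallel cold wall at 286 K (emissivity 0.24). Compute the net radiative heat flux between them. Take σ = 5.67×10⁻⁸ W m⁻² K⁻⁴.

For two large parallel gray plates, q = σ(T₁⁴ − T₂⁴) / (1/ε₁ + 1/ε₂ − 1).
1/ε₁ + 1/ε₂ − 1 = 1/0.77 + 1/0.24 − 1 = 4.465.
T₁⁴ − T₂⁴ = 7.82×10^12 − 6.69×10^9 = 7.81×10^12 K⁴.
q = 5.67×10⁻⁸ × 7.81×10^12 / 4.465 = 99200 W/m².

q ≈ 99200 W/m²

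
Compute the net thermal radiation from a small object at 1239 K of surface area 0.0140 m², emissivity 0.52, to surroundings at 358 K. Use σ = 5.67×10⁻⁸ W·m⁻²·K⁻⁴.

Q = εσA(T⁴ − T_s⁴). T⁴ − T_s⁴ = (1239)⁴ − (358)⁴ = 2.36×10^12 − 1.64×10^10 = 2.34×10^12 K⁴.
Q = 0.52 × 5.67×10⁻⁸ × 0.0140 × 2.34×10^12 = 966 W.

Q ≈ 966 W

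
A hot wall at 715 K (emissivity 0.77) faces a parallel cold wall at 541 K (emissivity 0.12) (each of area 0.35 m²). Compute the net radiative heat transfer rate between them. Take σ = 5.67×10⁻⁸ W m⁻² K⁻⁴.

Q ≈ 404 W

For two large parallel gray plates, q = σ(T₁⁴ − T₂⁴) / (1/ε₁ + 1/ε₂ − 1).
1/ε₁ + 1/ε₂ − 1 = 1/0.77 + 1/0.12 − 1 = 8.632.
T₁⁴ − T₂⁴ = 2.61×10^11 − 8.57×10^10 = 1.76×10^11 K⁴.
q = 5.67×10⁻⁸ × 1.76×10^11 / 8.632 = 1150 W/m².
Q = q·A = 1150 × 0.35 = 404 W.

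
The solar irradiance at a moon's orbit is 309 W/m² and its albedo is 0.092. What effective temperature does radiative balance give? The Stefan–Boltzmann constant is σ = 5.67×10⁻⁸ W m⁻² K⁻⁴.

Power absorbed = (1−a)S·πR²; power emitted = 4πR²σT⁴. Equating and cancelling πR²:
T = ((1−a)S / 4σ)^(1/4) = (281 / (4 × 5.67×10⁻⁸))^(1/4) = (1.24×10^9)^(1/4).
T = 188 K.

T ≈ 188 K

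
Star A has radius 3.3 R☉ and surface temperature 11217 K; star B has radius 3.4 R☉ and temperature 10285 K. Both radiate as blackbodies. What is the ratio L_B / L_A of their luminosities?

L_B/L_A ≈ 0.750

L = 4πR²σT⁴ ∝ R²T⁴, so L_B/L_A = (3.4/3.3)² × (10285/11217)⁴ = 1.06 × 0.707 = 0.750.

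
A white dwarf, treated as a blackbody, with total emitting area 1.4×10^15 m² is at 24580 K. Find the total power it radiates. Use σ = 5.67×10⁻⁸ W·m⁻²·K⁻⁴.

P = σAT⁴ = 5.67×10⁻⁸ × 1.40×10^15 × (24580)⁴ = 5.67×10⁻⁸ × 1.40×10^15 × 3.65×10^17.
P = 2.90×10^25 W.

P ≈ 2.90×10^25 W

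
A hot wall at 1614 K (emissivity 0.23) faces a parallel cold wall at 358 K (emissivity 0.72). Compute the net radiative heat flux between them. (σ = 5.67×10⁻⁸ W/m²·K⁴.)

For two large parallel gray plates, q = σ(T₁⁴ − T₂⁴) / (1/ε₁ + 1/ε₂ − 1).
1/ε₁ + 1/ε₂ − 1 = 1/0.23 + 1/0.72 − 1 = 4.737.
T₁⁴ − T₂⁴ = 6.79×10^12 − 1.64×10^10 = 6.77×10^12 K⁴.
q = 5.67×10⁻⁸ × 6.77×10^12 / 4.737 = 81000 W/m².

q ≈ 81000 W/m²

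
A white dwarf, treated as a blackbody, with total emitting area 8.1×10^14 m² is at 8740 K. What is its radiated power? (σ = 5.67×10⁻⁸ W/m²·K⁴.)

P ≈ 2.68×10^23 W

P = σAT⁴ = 5.67×10⁻⁸ × 8.10×10^14 × (8740)⁴ = 5.67×10⁻⁸ × 8.10×10^14 × 5.84×10^15.
P = 2.68×10^23 W.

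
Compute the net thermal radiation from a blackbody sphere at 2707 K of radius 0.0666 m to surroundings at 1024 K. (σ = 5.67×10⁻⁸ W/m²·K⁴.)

A = 4πr² = 4π × (0.0666)² = 0.0557 m².
Q = σA(T⁴ − T_s⁴). T⁴ − T_s⁴ = (2707)⁴ − (1024)⁴ = 5.37×10^13 − 1.10×10^12 = 5.26×10^13 K⁴.
Q = 5.67×10⁻⁸ × 0.0557 × 5.26×10^13 = 1.66×10^5 W.

Q ≈ 1.66×10^5 W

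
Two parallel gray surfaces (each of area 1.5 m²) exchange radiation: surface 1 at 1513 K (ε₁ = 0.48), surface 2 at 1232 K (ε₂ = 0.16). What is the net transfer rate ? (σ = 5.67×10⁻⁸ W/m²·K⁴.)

Q ≈ 34100 W

For two large parallel gray plates, q = σ(T₁⁴ − T₂⁴) / (1/ε₁ + 1/ε₂ − 1).
1/ε₁ + 1/ε₂ − 1 = 1/0.48 + 1/0.16 − 1 = 7.333.
T₁⁴ − T₂⁴ = 5.24×10^12 − 2.30×10^12 = 2.94×10^12 K⁴.
q = 5.67×10⁻⁸ × 2.94×10^12 / 7.333 = 22700 W/m².
Q = q·A = 22700 × 1.5 = 34100 W.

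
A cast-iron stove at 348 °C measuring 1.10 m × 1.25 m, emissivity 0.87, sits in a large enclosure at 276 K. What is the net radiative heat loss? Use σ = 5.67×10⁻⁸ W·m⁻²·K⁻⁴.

Q ≈ 9690 W

A = 1.10 × 1.25 = 1.38 m².
Convert: 348 °C = 621 K.
Q = εσA(T⁴ − T_s⁴). T⁴ − T_s⁴ = (621)⁴ − (276)⁴ = 1.49×10^11 − 5.80×10^9 = 1.43×10^11 K⁴.
Q = 0.87 × 5.67×10⁻⁸ × 1.38 × 1.43×10^11 = 9690 W.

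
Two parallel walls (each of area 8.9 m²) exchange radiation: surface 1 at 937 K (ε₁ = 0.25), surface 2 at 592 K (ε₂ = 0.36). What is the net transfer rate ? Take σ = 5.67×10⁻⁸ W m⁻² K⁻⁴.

For two large parallel gray plates, q = σ(T₁⁴ − T₂⁴) / (1/ε₁ + 1/ε₂ − 1).
1/ε₁ + 1/ε₂ − 1 = 1/0.25 + 1/0.36 − 1 = 5.778.
T₁⁴ − T₂⁴ = 7.71×10^11 − 1.23×10^11 = 6.48×10^11 K⁴.
q = 5.67×10⁻⁸ × 6.48×10^11 / 5.778 = 6360 W/m².
Q = q·A = 6360 × 8.9 = 56600 W.

Q ≈ 56600 W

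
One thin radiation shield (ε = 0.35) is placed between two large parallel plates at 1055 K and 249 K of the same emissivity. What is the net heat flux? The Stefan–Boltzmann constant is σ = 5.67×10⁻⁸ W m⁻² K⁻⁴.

Each of the 2 gaps contributes resistance (2/ε − 1) = 2/0.35 − 1 = 4.714; total = 9.429.
q = σ(T₁⁴ − T₂⁴) / 9.429 = 5.67×10⁻⁸ × 1.23×10^12 / 9.429 = 7430 W/m².

q ≈ 7430 W/m²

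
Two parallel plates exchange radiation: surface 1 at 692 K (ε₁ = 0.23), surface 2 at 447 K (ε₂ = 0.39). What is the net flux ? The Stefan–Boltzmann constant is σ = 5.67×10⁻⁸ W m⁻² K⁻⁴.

q ≈ 1820 W/m²

For two large parallel gray plates, q = σ(T₁⁴ − T₂⁴) / (1/ε₁ + 1/ε₂ − 1).
1/ε₁ + 1/ε₂ − 1 = 1/0.23 + 1/0.39 − 1 = 5.912.
T₁⁴ − T₂⁴ = 2.29×10^11 − 3.99×10^10 = 1.89×10^11 K⁴.
q = 5.67×10⁻⁸ × 1.89×10^11 / 5.912 = 1820 W/m².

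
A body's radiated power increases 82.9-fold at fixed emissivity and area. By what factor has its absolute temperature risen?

factor ≈ 3.02

P ∝ T⁴ ⇒ T ∝ P^(1/4), so T scales by (82.9)^(1/4) = 3.02.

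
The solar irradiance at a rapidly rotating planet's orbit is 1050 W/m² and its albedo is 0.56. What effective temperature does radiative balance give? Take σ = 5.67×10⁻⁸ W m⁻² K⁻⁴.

Power absorbed = (1−a)S·πR²; power emitted = 4πR²σT⁴. Equating and cancelling πR²:
T = ((1−a)S / 4σ)^(1/4) = (462 / (4 × 5.67×10⁻⁸))^(1/4) = (2.04×10^9)^(1/4).
T = 212 K.

T ≈ 212 K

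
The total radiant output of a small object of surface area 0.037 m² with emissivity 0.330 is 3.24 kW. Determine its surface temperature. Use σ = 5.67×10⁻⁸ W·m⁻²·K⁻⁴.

T ≈ 1470 K

From P = εσAT⁴, T = (P / εσA)^(1/4) = (3240 / (0.330 × 5.67×10⁻⁸ × 0.0370))^(1/4).
T = (4.68×10^12)^(1/4) = 1470 K.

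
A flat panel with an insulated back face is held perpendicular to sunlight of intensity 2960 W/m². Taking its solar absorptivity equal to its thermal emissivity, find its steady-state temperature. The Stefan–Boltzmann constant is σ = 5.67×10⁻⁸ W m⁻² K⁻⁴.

Absorbed flux αS = emitted flux εσT⁴ (one radiating face); with α = ε, T = (S/σ)^(1/4).
T = (2960 / 5.67×10⁻⁸)^(1/4) = (5.22×10^10)^(1/4).
T = 478 K.

T ≈ 478 K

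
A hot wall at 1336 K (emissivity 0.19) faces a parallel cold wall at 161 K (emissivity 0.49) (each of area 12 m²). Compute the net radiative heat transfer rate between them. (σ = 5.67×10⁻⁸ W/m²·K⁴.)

For two large parallel gray plates, q = σ(T₁⁴ − T₂⁴) / (1/ε₁ + 1/ε₂ − 1).
1/ε₁ + 1/ε₂ − 1 = 1/0.19 + 1/0.49 − 1 = 6.304.
T₁⁴ − T₂⁴ = 3.19×10^12 − 6.72×10^8 = 3.19×10^12 K⁴.
q = 5.67×10⁻⁸ × 3.19×10^12 / 6.304 = 28600 W/m².
Q = q·A = 28600 × 12 = 3.44×10^5 W.

Q ≈ 3.44×10^5 W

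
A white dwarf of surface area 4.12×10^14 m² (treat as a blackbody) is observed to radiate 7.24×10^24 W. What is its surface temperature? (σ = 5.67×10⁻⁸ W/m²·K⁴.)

T ≈ 23600 K

From P = σAT⁴, T = (P / σA)^(1/4) = (7.24×10^24 / (5.67×10⁻⁸ × 4.12×10^14))^(1/4).
T = (3.10×10^17)^(1/4) = 23600 K.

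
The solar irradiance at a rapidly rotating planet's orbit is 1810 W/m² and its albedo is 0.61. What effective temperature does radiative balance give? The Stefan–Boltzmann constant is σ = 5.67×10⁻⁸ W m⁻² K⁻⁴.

Power absorbed = (1−a)S·πR²; power emitted = 4πR²σT⁴. Equating and cancelling πR²:
T = ((1−a)S / 4σ)^(1/4) = (706 / (4 × 5.67×10⁻⁸))^(1/4) = (3.11×10^9)^(1/4).
T = 236 K.

T ≈ 236 K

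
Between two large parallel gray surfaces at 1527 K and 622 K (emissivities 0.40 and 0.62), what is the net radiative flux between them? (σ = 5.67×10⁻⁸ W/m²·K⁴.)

q ≈ 96300 W/m²

For two large parallel gray plates, q = σ(T₁⁴ − T₂⁴) / (1/ε₁ + 1/ε₂ − 1).
1/ε₁ + 1/ε₂ − 1 = 1/0.40 + 1/0.62 − 1 = 3.113.
T₁⁴ − T₂⁴ = 5.44×10^12 − 1.50×10^11 = 5.29×10^12 K⁴.
q = 5.67×10⁻⁸ × 5.29×10^12 / 3.113 = 96300 W/m².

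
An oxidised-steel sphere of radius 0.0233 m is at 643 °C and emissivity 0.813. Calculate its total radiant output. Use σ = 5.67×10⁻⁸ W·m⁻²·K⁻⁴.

P ≈ 221 W

A = 4πr² = 4π × (0.0233)² = 6.82×10^-3 m².
643 °C = 916 K.
P = εσAT⁴ = 0.813 × 5.67×10⁻⁸ × 6.82×10^-3 × (916)⁴ = 0.813 × 5.67×10⁻⁸ × 6.82×10^-3 × 7.04×10^11.
P = 221 W.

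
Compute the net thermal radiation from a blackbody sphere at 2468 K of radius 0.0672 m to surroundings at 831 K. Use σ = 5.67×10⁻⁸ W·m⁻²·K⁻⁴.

Q ≈ 1.18×10^5 W

A = 4πr² = 4π × (0.0672)² = 0.0567 m².
Q = σA(T⁴ − T_s⁴). T⁴ − T_s⁴ = (2468)⁴ − (831)⁴ = 3.71×10^13 − 4.77×10^11 = 3.66×10^13 K⁴.
Q = 5.67×10⁻⁸ × 0.0567 × 3.66×10^13 = 1.18×10^5 W.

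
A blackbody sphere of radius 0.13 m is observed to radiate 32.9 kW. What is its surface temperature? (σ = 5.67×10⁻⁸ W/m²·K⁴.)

A = 4πr² = 4π × (0.13)² = 0.212 m².
From P = σAT⁴, T = (P / σA)^(1/4) = (32900 / (5.67×10⁻⁸ × 0.212))^(1/4).
T = (2.73×10^12)^(1/4) = 1290 K.

T ≈ 1290 K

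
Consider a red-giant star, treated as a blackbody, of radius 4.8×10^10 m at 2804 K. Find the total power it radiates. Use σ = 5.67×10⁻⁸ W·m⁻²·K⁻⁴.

A = 4πr² = 4π × (4.8×10^10)² = 2.90×10^22 m².
P = σAT⁴ = 5.67×10⁻⁸ × 2.90×10^22 × (2804)⁴ = 5.67×10⁻⁸ × 2.90×10^22 × 6.18×10^13.
P = 1.01×10^29 W.

P ≈ 1.01×10^29 W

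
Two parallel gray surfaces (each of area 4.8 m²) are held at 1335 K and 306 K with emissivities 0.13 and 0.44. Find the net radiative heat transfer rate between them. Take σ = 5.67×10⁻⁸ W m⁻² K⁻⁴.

Q ≈ 96200 W

For two large parallel gray plates, q = σ(T₁⁴ − T₂⁴) / (1/ε₁ + 1/ε₂ − 1).
1/ε₁ + 1/ε₂ − 1 = 1/0.13 + 1/0.44 − 1 = 8.965.
T₁⁴ − T₂⁴ = 3.18×10^12 − 8.77×10^9 = 3.17×10^12 K⁴.
q = 5.67×10⁻⁸ × 3.17×10^12 / 8.965 = 20000 W/m².
Q = q·A = 20000 × 4.8 = 96200 W.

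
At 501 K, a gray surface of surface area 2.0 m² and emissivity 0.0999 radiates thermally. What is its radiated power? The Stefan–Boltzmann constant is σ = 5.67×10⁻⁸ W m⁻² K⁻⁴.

Stefan–Boltzmann: P = εσAT⁴ = 0.0999 × 5.67×10⁻⁸ × 2.00 × (501)⁴ = 0.0999 × 5.67×10⁻⁸ × 2.00 × 6.30×10^10.
P = 714 W.

P ≈ 714 W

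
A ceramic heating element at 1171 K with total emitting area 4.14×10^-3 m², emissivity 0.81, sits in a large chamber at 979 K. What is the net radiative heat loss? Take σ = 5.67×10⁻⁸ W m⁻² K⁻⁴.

Q = εσA(T⁴ − T_s⁴). T⁴ − T_s⁴ = (1171)⁴ − (979)⁴ = 1.88×10^12 − 9.19×10^11 = 9.62×10^11 K⁴.
Q = 0.81 × 5.67×10⁻⁸ × 4.14×10^-3 × 9.62×10^11 = 183 W.

Q ≈ 183 W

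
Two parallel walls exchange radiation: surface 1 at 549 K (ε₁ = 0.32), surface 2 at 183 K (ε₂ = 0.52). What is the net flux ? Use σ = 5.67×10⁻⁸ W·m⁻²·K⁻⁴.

For two large parallel gray plates, q = σ(T₁⁴ − T₂⁴) / (1/ε₁ + 1/ε₂ − 1).
1/ε₁ + 1/ε₂ − 1 = 1/0.32 + 1/0.52 − 1 = 4.048.
T₁⁴ − T₂⁴ = 9.08×10^10 − 1.12×10^9 = 8.97×10^10 K⁴.
q = 5.67×10⁻⁸ × 8.97×10^10 / 4.048 = 1260 W/m².

q ≈ 1260 W/m²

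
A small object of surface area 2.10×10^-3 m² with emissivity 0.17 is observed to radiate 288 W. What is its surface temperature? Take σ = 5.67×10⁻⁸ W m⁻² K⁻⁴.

From P = εσAT⁴, T = (P / εσA)^(1/4) = (288 / (0.17 × 5.67×10⁻⁸ × 2.10×10^-3))^(1/4).
T = (1.42×10^13)^(1/4) = 1940 K.

T ≈ 1940 K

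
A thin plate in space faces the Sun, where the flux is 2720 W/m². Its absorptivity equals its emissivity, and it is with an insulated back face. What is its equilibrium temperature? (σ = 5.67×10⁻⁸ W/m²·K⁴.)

Absorbed flux αS = emitted flux εσT⁴ (one radiating face); with α = ε, T = (S/σ)^(1/4).
T = (2720 / 5.67×10⁻⁸)^(1/4) = (4.80×10^10)^(1/4).
T = 468 K.

T ≈ 468 K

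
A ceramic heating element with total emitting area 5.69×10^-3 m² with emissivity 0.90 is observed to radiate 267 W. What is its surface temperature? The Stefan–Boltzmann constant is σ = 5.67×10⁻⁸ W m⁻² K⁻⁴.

From P = εσAT⁴, T = (P / εσA)^(1/4) = (267 / (0.90 × 5.67×10⁻⁸ × 5.69×10^-3))^(1/4).
T = (9.20×10^11)^(1/4) = 979 K.

T ≈ 979 K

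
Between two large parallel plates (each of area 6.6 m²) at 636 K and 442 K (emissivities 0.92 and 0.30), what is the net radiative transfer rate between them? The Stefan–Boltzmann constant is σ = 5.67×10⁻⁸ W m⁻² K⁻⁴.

For two large parallel gray plates, q = σ(T₁⁴ − T₂⁴) / (1/ε₁ + 1/ε₂ − 1).
1/ε₁ + 1/ε₂ − 1 = 1/0.92 + 1/0.30 − 1 = 3.420.
T₁⁴ − T₂⁴ = 1.64×10^11 − 3.82×10^10 = 1.25×10^11 K⁴.
q = 5.67×10⁻⁸ × 1.25×10^11 / 3.420 = 2080 W/m².
Q = q·A = 2080 × 6.6 = 13700 W.

Q ≈ 13700 W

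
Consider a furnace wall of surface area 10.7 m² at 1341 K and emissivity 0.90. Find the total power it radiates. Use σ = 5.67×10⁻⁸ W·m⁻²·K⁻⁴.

P ≈ 1.77×10^6 W

P = εσAT⁴ = 0.90 × 5.67×10⁻⁸ × 10.7 × (1341)⁴ = 0.90 × 5.67×10⁻⁸ × 10.7 × 3.23×10^12.
P = 1.77×10^6 W.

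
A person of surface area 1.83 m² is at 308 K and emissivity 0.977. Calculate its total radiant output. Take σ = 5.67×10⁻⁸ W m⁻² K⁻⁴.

P ≈ 912 W

Stefan–Boltzmann: P = εσAT⁴ = 0.977 × 5.67×10⁻⁸ × 1.83 × (308)⁴ = 0.977 × 5.67×10⁻⁸ × 1.83 × 9.00×10^9.
P = 912 W.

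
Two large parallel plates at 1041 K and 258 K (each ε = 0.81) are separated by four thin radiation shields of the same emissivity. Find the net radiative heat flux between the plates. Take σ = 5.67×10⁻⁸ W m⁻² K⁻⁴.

q ≈ 9030 W/m²

Each of the 5 gaps contributes resistance (2/ε − 1) = 2/0.81 − 1 = 1.469; total = 7.346.
q = σ(T₁⁴ − T₂⁴) / 7.346 = 5.67×10⁻⁸ × 1.17×10^12 / 7.346 = 9030 W/m².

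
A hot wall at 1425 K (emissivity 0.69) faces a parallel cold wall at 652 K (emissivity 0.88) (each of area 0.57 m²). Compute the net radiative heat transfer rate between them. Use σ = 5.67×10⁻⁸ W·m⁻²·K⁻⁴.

Q ≈ 80400 W

For two large parallel gray plates, q = σ(T₁⁴ − T₂⁴) / (1/ε₁ + 1/ε₂ − 1).
1/ε₁ + 1/ε₂ − 1 = 1/0.69 + 1/0.88 − 1 = 1.586.
T₁⁴ − T₂⁴ = 4.12×10^12 − 1.81×10^11 = 3.94×10^12 K⁴.
q = 5.67×10⁻⁸ × 3.94×10^12 / 1.586 = 1.41×10^5 W/m².
Q = q·A = 1.41×10^5 × 0.57 = 80400 W.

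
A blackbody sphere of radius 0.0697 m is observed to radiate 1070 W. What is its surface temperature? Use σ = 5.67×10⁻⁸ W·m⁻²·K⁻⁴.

A = 4πr² = 4π × (0.0697)² = 0.0610 m².
From P = σAT⁴, T = (P / σA)^(1/4) = (1070 / (5.67×10⁻⁸ × 0.0610))^(1/4).
T = (3.09×10^11)^(1/4) = 746 K.

T ≈ 746 K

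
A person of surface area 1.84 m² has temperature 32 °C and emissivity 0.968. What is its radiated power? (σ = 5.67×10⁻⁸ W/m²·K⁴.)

32 °C = 305 K.
P = εσAT⁴ = 0.968 × 5.67×10⁻⁸ × 1.84 × (305)⁴ = 0.968 × 5.67×10⁻⁸ × 1.84 × 8.65×10^9.
P = 874 W.

P ≈ 874 W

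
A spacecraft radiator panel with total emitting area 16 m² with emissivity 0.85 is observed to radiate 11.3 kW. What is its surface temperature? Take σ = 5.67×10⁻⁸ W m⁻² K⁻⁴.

From P = εσAT⁴, T = (P / εσA)^(1/4) = (11300 / (0.85 × 5.67×10⁻⁸ × 16.0))^(1/4).
T = (1.47×10^10)^(1/4) = 348 K.

T ≈ 348 K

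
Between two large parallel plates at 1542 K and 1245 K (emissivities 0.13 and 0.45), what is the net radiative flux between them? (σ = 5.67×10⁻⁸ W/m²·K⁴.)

q ≈ 20700 W/m²

For two large parallel gray plates, q = σ(T₁⁴ − T₂⁴) / (1/ε₁ + 1/ε₂ − 1).
1/ε₁ + 1/ε₂ − 1 = 1/0.13 + 1/0.45 − 1 = 8.915.
T₁⁴ − T₂⁴ = 5.65×10^12 − 2.40×10^12 = 3.25×10^12 K⁴.
q = 5.67×10⁻⁸ × 3.25×10^12 / 8.915 = 20700 W/m².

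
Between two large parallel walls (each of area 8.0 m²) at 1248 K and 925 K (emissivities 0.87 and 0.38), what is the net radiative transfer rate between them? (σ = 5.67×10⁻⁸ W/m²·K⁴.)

Q ≈ 2.76×10^5 W

For two large parallel gray plates, q = σ(T₁⁴ − T₂⁴) / (1/ε₁ + 1/ε₂ − 1).
1/ε₁ + 1/ε₂ − 1 = 1/0.87 + 1/0.38 − 1 = 2.781.
T₁⁴ − T₂⁴ = 2.43×10^12 − 7.32×10^11 = 1.69×10^12 K⁴.
q = 5.67×10⁻⁸ × 1.69×10^12 / 2.781 = 34500 W/m².
Q = q·A = 34500 × 8.0 = 2.76×10^5 W.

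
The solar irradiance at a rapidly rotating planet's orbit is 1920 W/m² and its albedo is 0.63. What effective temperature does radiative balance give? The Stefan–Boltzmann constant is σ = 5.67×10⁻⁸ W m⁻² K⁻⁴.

Power absorbed = (1−a)S·πR²; power emitted = 4πR²σT⁴. Equating and cancelling πR²:
T = ((1−a)S / 4σ)^(1/4) = (710 / (4 × 5.67×10⁻⁸))^(1/4) = (3.13×10^9)^(1/4).
T = 237 K.

T ≈ 237 K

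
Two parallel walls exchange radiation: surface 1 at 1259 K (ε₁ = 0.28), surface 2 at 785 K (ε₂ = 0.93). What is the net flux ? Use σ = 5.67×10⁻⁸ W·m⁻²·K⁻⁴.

For two large parallel gray plates, q = σ(T₁⁴ − T₂⁴) / (1/ε₁ + 1/ε₂ − 1).
1/ε₁ + 1/ε₂ − 1 = 1/0.28 + 1/0.93 − 1 = 3.647.
T₁⁴ − T₂⁴ = 2.51×10^12 − 3.80×10^11 = 2.13×10^12 K⁴.
q = 5.67×10⁻⁸ × 2.13×10^12 / 3.647 = 33200 W/m².

q ≈ 33200 W/m²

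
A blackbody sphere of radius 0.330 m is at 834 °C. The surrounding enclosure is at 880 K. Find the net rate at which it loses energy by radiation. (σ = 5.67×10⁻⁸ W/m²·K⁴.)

A = 4πr² = 4π × (0.330)² = 1.37 m².
Convert: 834 °C = 1107 K.
Q = σA(T⁴ − T_s⁴). T⁴ − T_s⁴ = (1107)⁴ − (880)⁴ = 1.50×10^12 − 6.00×10^11 = 9.02×10^11 K⁴.
Q = 5.67×10⁻⁸ × 1.37 × 9.02×10^11 = 70000 W.

Q ≈ 70000 W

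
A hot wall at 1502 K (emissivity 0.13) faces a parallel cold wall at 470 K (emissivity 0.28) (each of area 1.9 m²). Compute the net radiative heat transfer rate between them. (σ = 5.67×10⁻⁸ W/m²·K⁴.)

For two large parallel gray plates, q = σ(T₁⁴ − T₂⁴) / (1/ε₁ + 1/ε₂ − 1).
1/ε₁ + 1/ε₂ − 1 = 1/0.13 + 1/0.28 − 1 = 10.26.
T₁⁴ − T₂⁴ = 5.09×10^12 − 4.88×10^10 = 5.04×10^12 K⁴.
q = 5.67×10⁻⁸ × 5.04×10^12 / 10.26 = 27800 W/m².
Q = q·A = 27800 × 1.9 = 52900 W.

Q ≈ 52900 W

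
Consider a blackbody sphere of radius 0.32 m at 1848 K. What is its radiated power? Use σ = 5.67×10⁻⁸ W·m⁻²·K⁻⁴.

A = 4πr² = 4π × (0.32)² = 1.29 m².
P = σAT⁴ = 5.67×10⁻⁸ × 1.29 × (1848)⁴ = 5.67×10⁻⁸ × 1.29 × 1.17×10^13.
P = 8.51×10^5 W.

P ≈ 8.51×10^5 W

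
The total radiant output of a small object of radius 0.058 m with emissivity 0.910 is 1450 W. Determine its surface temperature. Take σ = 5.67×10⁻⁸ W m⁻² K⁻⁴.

T ≈ 903 K

A = 4πr² = 4π × (0.058)² = 0.0423 m².
From P = εσAT⁴, T = (P / εσA)^(1/4) = (1450 / (0.910 × 5.67×10⁻⁸ × 0.0423))^(1/4).
T = (6.65×10^11)^(1/4) = 903 K.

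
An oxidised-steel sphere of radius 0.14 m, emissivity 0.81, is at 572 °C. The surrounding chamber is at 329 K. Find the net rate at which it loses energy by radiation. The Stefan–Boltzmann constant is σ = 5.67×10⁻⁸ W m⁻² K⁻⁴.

A = 4πr² = 4π × (0.14)² = 0.246 m².
Convert: 572 °C = 845 K.
Q = εσA(T⁴ − T_s⁴). T⁴ − T_s⁴ = (845)⁴ − (329)⁴ = 5.10×10^11 − 1.17×10^10 = 4.98×10^11 K⁴.
Q = 0.81 × 5.67×10⁻⁸ × 0.246 × 4.98×10^11 = 5630 W.

Q ≈ 5630 W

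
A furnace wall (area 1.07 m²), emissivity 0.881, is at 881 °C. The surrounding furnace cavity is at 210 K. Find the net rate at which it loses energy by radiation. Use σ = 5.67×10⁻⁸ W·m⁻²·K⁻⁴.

Convert: 881 °C = 1154 K.
Q = εσA(T⁴ − T_s⁴). T⁴ − T_s⁴ = (1154)⁴ − (210)⁴ = 1.77×10^12 − 1.94×10^9 = 1.77×10^12 K⁴.
Q = 0.881 × 5.67×10⁻⁸ × 1.07 × 1.77×10^12 = 94700 W.

Q ≈ 94700 W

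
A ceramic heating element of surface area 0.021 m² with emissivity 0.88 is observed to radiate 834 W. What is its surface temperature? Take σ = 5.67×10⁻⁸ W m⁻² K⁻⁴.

T ≈ 945 K

From P = εσAT⁴, T = (P / εσA)^(1/4) = (834 / (0.88 × 5.67×10⁻⁸ × 0.0210))^(1/4).
T = (7.96×10^11)^(1/4) = 945 K.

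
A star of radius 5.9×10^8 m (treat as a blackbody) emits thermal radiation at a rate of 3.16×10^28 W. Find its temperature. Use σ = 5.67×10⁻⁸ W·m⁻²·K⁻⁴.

T ≈ 18900 K

A = 4πr² = 4π × (5.9×10^8)² = 4.37×10^18 m².
From P = σAT⁴, T = (P / σA)^(1/4) = (3.16×10^28 / (5.67×10⁻⁸ × 4.37×10^18))^(1/4).
T = (1.27×10^17)^(1/4) = 18900 K.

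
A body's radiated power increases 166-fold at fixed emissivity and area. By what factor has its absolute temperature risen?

P ∝ T⁴ ⇒ T ∝ P^(1/4), so T scales by (166)^(1/4) = 3.59.

factor ≈ 3.59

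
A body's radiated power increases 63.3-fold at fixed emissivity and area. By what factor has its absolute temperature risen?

P ∝ T⁴ ⇒ T ∝ P^(1/4), so T scales by (63.3)^(1/4) = 2.82.

factor ≈ 2.82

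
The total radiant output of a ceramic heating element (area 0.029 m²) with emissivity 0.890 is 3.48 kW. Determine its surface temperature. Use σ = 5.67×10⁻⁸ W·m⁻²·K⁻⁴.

From P = εσAT⁴, T = (P / εσA)^(1/4) = (3480 / (0.890 × 5.67×10⁻⁸ × 0.0290))^(1/4).
T = (2.38×10^12)^(1/4) = 1240 K.

T ≈ 1240 K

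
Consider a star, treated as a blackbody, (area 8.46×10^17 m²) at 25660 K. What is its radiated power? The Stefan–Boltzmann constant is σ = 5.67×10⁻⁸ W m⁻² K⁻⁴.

P = σAT⁴ = 5.67×10⁻⁸ × 8.46×10^17 × (25660)⁴ = 5.67×10⁻⁸ × 8.46×10^17 × 4.34×10^17.
P = 2.08×10^28 W.

P ≈ 2.08×10^28 W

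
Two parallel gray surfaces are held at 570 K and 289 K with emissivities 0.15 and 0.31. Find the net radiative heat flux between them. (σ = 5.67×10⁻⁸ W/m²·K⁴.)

q ≈ 629 W/m²

For two large parallel gray plates, q = σ(T₁⁴ − T₂⁴) / (1/ε₁ + 1/ε₂ − 1).
1/ε₁ + 1/ε₂ − 1 = 1/0.15 + 1/0.31 − 1 = 8.892.
T₁⁴ − T₂⁴ = 1.06×10^11 − 6.98×10^9 = 9.86×10^10 K⁴.
q = 5.67×10⁻⁸ × 9.86×10^10 / 8.892 = 629 W/m².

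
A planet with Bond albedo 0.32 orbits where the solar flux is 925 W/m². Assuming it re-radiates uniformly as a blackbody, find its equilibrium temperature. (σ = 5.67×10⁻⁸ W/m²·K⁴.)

T ≈ 229 K

Power absorbed = (1−a)S·πR²; power emitted = 4πR²σT⁴. Equating and cancelling πR²:
T = ((1−a)S / 4σ)^(1/4) = (629 / (4 × 5.67×10⁻⁸))^(1/4) = (2.77×10^9)^(1/4).
T = 229 K.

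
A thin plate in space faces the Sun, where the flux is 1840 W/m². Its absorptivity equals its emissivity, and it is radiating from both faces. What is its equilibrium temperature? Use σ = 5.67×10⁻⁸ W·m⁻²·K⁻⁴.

Absorbed flux αS = emitted flux 2εσT⁴ per unit area; with α = ε this gives T = (S/2σ)^(1/4).
T = (1840 / (2 × 5.67×10⁻⁸))^(1/4) = (1.62×10^10)^(1/4).
T = 357 K.

T ≈ 357 K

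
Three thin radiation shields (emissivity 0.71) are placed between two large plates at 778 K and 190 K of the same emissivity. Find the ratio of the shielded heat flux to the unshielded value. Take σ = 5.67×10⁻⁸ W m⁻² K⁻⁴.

With N identical shields there are N+1 = 4 gaps in series, each with the same radiative resistance, so the flux falls to 1/(N+1) of its unshielded value.

ratio ≈ 0.250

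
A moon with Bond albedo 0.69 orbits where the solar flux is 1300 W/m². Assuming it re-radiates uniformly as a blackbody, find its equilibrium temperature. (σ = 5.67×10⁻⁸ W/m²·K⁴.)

T ≈ 205 K

Power absorbed = (1−a)S·πR²; power emitted = 4πR²σT⁴. Equating and cancelling πR²:
T = ((1−a)S / 4σ)^(1/4) = (403 / (4 × 5.67×10⁻⁸))^(1/4) = (1.78×10^9)^(1/4).
T = 205 K.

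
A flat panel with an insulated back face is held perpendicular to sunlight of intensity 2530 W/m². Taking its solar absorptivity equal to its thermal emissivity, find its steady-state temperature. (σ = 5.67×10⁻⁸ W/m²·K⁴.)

T ≈ 460 K

Absorbed flux αS = emitted flux εσT⁴ (one radiating face); with α = ε, T = (S/σ)^(1/4).
T = (2530 / 5.67×10⁻⁸)^(1/4) = (4.46×10^10)^(1/4).
T = 460 K.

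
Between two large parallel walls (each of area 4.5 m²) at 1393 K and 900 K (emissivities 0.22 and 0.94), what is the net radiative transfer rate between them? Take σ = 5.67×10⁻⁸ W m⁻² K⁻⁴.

For two large parallel gray plates, q = σ(T₁⁴ − T₂⁴) / (1/ε₁ + 1/ε₂ − 1).
1/ε₁ + 1/ε₂ − 1 = 1/0.22 + 1/0.94 − 1 = 4.609.
T₁⁴ − T₂⁴ = 3.77×10^12 − 6.56×10^11 = 3.11×10^12 K⁴.
q = 5.67×10⁻⁸ × 3.11×10^12 / 4.609 = 38200 W/m².
Q = q·A = 38200 × 4.5 = 1.72×10^5 W.

Q ≈ 1.72×10^5 W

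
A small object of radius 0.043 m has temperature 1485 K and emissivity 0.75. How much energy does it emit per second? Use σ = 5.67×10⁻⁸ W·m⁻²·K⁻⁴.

A = 4πr² = 4π × (0.043)² = 0.0232 m².
P = εσAT⁴ = 0.75 × 5.67×10⁻⁸ × 0.0232 × (1485)⁴ = 0.75 × 5.67×10⁻⁸ × 0.0232 × 4.86×10^12.
P = 4810 W.

P ≈ 4810 W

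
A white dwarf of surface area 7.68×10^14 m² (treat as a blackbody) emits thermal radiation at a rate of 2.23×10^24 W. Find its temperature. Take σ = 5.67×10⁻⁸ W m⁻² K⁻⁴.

From P = σAT⁴, T = (P / σA)^(1/4) = (2.23×10^24 / (5.67×10⁻⁸ × 7.68×10^14))^(1/4).
T = (5.12×10^16)^(1/4) = 15000 K.

T ≈ 15000 K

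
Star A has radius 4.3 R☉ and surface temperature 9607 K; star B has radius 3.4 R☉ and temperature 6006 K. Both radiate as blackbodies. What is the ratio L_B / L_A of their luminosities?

L = 4πR²σT⁴ ∝ R²T⁴, so L_B/L_A = (3.4/4.3)² × (6006/9607)⁴ = 0.625 × 0.153 = 0.0955.

L_B/L_A ≈ 0.0955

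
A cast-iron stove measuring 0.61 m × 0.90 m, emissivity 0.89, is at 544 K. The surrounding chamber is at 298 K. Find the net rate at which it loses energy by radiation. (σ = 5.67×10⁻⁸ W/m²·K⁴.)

Q ≈ 2210 W

A = 0.61 × 0.90 = 0.549 m².
Q = εσA(T⁴ − T_s⁴). T⁴ − T_s⁴ = (544)⁴ − (298)⁴ = 8.76×10^10 − 7.89×10^9 = 7.97×10^10 K⁴.
Q = 0.89 × 5.67×10⁻⁸ × 0.549 × 7.97×10^10 = 2210 W.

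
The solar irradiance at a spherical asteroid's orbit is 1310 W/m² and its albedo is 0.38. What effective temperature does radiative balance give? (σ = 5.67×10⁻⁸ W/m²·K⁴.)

T ≈ 245 K

Power absorbed = (1−a)S·πR²; power emitted = 4πR²σT⁴. Equating and cancelling πR²:
T = ((1−a)S / 4σ)^(1/4) = (812 / (4 × 5.67×10⁻⁸))^(1/4) = (3.58×10^9)^(1/4).
T = 245 K.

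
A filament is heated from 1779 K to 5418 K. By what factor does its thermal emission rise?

P ∝ T⁴, so the ratio is (5418/1779)⁴ = (3.046)⁴ = 86.0.

ratio ≈ 86.0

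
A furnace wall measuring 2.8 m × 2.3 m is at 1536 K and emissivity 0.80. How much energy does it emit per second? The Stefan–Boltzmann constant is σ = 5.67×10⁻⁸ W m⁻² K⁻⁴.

A = 2.8 × 2.3 = 6.44 m².
Stefan–Boltzmann: P = εσAT⁴ = 0.80 × 5.67×10⁻⁸ × 6.44 × (1536)⁴ = 0.80 × 5.67×10⁻⁸ × 6.44 × 5.57×10^12.
P = 1.63×10^6 W.

P ≈ 1.63×10^6 W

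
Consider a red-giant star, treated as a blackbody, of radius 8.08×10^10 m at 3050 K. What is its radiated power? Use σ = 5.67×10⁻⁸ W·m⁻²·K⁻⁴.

A = 4πr² = 4π × (8.08×10^10)² = 8.20×10^22 m².
P = σAT⁴ = 5.67×10⁻⁸ × 8.20×10^22 × (3050)⁴ = 5.67×10⁻⁸ × 8.20×10^22 × 8.65×10^13.
P = 4.03×10^29 W.

P ≈ 4.03×10^29 W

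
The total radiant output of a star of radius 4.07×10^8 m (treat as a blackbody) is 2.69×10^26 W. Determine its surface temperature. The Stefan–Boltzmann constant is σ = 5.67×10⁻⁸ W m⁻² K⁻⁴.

A = 4πr² = 4π × (4.07×10^8)² = 2.08×10^18 m².
From P = σAT⁴, T = (P / σA)^(1/4) = (2.69×10^26 / (5.67×10⁻⁸ × 2.08×10^18))^(1/4).
T = (2.28×10^15)^(1/4) = 6910 K.

T ≈ 6910 K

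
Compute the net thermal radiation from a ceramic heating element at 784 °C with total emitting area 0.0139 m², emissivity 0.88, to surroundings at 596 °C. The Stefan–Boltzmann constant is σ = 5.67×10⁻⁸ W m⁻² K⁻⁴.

Q ≈ 470 W

Convert: 784 °C = 1057 K; 596 °C = 869 K.
Q = εσA(T⁴ − T_s⁴). T⁴ − T_s⁴ = (1057)⁴ − (869)⁴ = 1.25×10^12 − 5.70×10^11 = 6.78×10^11 K⁴.
Q = 0.88 × 5.67×10⁻⁸ × 0.0139 × 6.78×10^11 = 470 W.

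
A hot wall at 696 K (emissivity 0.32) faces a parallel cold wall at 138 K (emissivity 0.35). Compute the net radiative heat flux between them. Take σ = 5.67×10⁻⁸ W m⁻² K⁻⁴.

For two large parallel gray plates, q = σ(T₁⁴ − T₂⁴) / (1/ε₁ + 1/ε₂ − 1).
1/ε₁ + 1/ε₂ − 1 = 1/0.32 + 1/0.35 − 1 = 4.982.
T₁⁴ − T₂⁴ = 2.35×10^11 − 3.63×10^8 = 2.34×10^11 K⁴.
q = 5.67×10⁻⁸ × 2.34×10^11 / 4.982 = 2670 W/m².

q ≈ 2670 W/m²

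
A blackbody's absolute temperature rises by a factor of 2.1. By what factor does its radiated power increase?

P ∝ T⁴, so the power scales as (2.1)⁴ = 19.4.

factor ≈ 19.4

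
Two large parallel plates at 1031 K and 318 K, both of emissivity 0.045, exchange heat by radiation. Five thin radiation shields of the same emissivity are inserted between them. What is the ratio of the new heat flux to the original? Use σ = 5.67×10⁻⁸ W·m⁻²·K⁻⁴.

With N identical shields there are N+1 = 6 gaps in series, each with the same radiative resistance, so the flux falls to 1/(N+1) of its unshielded value.

ratio ≈ 0.167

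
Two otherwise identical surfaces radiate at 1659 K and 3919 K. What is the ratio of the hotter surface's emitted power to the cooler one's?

P ∝ T⁴, so the ratio is (3919/1659)⁴ = (2.362)⁴ = 31.1.

ratio ≈ 31.1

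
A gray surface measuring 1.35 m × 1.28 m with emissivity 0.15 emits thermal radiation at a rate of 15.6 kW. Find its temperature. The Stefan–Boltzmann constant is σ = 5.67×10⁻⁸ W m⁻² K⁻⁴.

T ≈ 1020 K

A = 1.35 × 1.28 = 1.73 m².
From P = εσAT⁴, T = (P / εσA)^(1/4) = (15600 / (0.15 × 5.67×10⁻⁸ × 1.73))^(1/4).
T = (1.06×10^12)^(1/4) = 1020 K.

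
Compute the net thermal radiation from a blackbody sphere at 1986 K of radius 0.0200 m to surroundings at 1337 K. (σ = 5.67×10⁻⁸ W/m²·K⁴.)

A = 4πr² = 4π × (0.0200)² = 5.03×10^-3 m².
Q = σA(T⁴ − T_s⁴). T⁴ − T_s⁴ = (1986)⁴ − (1337)⁴ = 1.56×10^13 − 3.20×10^12 = 1.24×10^13 K⁴.
Q = 5.67×10⁻⁸ × 5.03×10^-3 × 1.24×10^13 = 3520 W.

Q ≈ 3520 W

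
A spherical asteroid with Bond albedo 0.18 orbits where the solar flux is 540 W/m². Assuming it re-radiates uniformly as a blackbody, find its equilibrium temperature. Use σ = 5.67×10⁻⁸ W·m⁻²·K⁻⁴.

T ≈ 210 K

Power absorbed = (1−a)S·πR²; power emitted = 4πR²σT⁴. Equating and cancelling πR²:
T = ((1−a)S / 4σ)^(1/4) = (443 / (4 × 5.67×10⁻⁸))^(1/4) = (1.95×10^9)^(1/4).
T = 210 K.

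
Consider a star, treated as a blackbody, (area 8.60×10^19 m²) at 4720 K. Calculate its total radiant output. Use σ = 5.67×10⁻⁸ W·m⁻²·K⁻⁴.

P = σAT⁴ = 5.67×10⁻⁸ × 8.60×10^19 × (4720)⁴ = 5.67×10⁻⁸ × 8.60×10^19 × 4.96×10^14.
P = 2.42×10^27 W.

P ≈ 2.42×10^27 W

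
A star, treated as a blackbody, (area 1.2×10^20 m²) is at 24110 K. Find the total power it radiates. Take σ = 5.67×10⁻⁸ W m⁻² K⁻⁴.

P ≈ 2.30×10^30 W

P = σAT⁴ = 5.67×10⁻⁸ × 1.20×10^20 × (24110)⁴ = 5.67×10⁻⁸ × 1.20×10^20 × 3.38×10^17.
P = 2.30×10^30 W.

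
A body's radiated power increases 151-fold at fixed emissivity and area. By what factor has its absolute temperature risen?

factor ≈ 3.51

P ∝ T⁴ ⇒ T ∝ P^(1/4), so T scales by (151)^(1/4) = 3.51.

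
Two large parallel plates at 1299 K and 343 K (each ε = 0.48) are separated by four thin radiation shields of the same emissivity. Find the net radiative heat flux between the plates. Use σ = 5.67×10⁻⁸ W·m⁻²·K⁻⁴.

q ≈ 10100 W/m²

Each of the 5 gaps contributes resistance (2/ε − 1) = 2/0.48 − 1 = 3.167; total = 15.83.
q = σ(T₁⁴ − T₂⁴) / 15.83 = 5.67×10⁻⁸ × 2.83×10^12 / 15.83 = 10100 W/m².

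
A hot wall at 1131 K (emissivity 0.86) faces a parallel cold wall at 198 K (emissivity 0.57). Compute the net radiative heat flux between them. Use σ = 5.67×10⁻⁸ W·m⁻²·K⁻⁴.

For two large parallel gray plates, q = σ(T₁⁴ − T₂⁴) / (1/ε₁ + 1/ε₂ − 1).
1/ε₁ + 1/ε₂ − 1 = 1/0.86 + 1/0.57 − 1 = 1.917.
T₁⁴ − T₂⁴ = 1.64×10^12 − 1.54×10^9 = 1.63×10^12 K⁴.
q = 5.67×10⁻⁸ × 1.63×10^12 / 1.917 = 48300 W/m².

q ≈ 48300 W/m²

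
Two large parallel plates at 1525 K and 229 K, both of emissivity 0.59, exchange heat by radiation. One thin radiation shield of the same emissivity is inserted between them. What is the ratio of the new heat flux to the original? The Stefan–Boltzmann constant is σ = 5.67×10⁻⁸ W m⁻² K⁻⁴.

With N identical shields there are N+1 = 2 gaps in series, each with the same radiative resistance, so the flux falls to 1/(N+1) of its unshielded value.

ratio ≈ 0.500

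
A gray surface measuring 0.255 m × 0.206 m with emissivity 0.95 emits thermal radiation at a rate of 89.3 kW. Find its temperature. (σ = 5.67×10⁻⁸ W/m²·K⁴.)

T ≈ 2370 K

A = 0.255 × 0.206 = 0.0525 m².
From P = εσAT⁴, T = (P / εσA)^(1/4) = (89300 / (0.95 × 5.67×10⁻⁸ × 0.0525))^(1/4).
T = (3.16×10^13)^(1/4) = 2370 K.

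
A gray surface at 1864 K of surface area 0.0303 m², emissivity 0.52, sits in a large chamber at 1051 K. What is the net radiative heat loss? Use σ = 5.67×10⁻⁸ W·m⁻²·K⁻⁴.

Q ≈ 9690 W

Q = εσA(T⁴ − T_s⁴). T⁴ − T_s⁴ = (1864)⁴ − (1051)⁴ = 1.21×10^13 − 1.22×10^12 = 1.09×10^13 K⁴.
Q = 0.52 × 5.67×10⁻⁸ × 0.0303 × 1.09×10^13 = 9690 W.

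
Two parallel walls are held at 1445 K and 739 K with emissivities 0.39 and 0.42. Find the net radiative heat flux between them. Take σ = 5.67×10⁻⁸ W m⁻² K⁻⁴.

For two large parallel gray plates, q = σ(T₁⁴ − T₂⁴) / (1/ε₁ + 1/ε₂ − 1).
1/ε₁ + 1/ε₂ − 1 = 1/0.39 + 1/0.42 − 1 = 3.945.
T₁⁴ − T₂⁴ = 4.36×10^12 − 2.98×10^11 = 4.06×10^12 K⁴.
q = 5.67×10⁻⁸ × 4.06×10^12 / 3.945 = 58400 W/m².

q ≈ 58400 W/m²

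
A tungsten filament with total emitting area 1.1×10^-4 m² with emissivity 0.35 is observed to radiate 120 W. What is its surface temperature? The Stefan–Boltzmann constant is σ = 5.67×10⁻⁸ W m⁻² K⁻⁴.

T ≈ 2720 K

From P = εσAT⁴, T = (P / εσA)^(1/4) = (120 / (0.35 × 5.67×10⁻⁸ × 1.10×10^-4))^(1/4).
T = (5.50×10^13)^(1/4) = 2720 K.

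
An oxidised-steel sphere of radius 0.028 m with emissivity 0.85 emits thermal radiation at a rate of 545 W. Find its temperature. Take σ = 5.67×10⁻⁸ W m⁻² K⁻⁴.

T ≈ 1040 K

A = 4πr² = 4π × (0.028)² = 9.85×10^-3 m².
From P = εσAT⁴, T = (P / εσA)^(1/4) = (545 / (0.85 × 5.67×10⁻⁸ × 9.85×10^-3))^(1/4).
T = (1.15×10^12)^(1/4) = 1040 K.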